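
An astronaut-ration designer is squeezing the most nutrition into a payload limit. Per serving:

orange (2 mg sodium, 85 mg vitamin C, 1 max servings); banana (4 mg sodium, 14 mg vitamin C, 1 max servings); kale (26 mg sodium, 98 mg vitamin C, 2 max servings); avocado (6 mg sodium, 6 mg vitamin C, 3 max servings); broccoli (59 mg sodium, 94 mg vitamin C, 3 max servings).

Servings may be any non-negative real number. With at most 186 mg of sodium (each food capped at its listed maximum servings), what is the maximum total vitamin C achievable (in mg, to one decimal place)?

Vitamin C per mg sodium: orange 42.5, kale 3.769, banana 3.5, broccoli 1.593, avocado 1.
Take 1 serving of orange: uses 2 mg sodium, +85.0 mg vitamin C (running total 85.0 mg).
Take 2 servings of kale: uses 52 mg sodium, +196.0 mg vitamin C (running total 281.0 mg).
Take 1 serving of banana: uses 4 mg sodium, +14.0 mg vitamin C (running total 295.0 mg).
Take 2.169 servings of broccoli: uses 128 mg sodium, +203.9 mg vitamin C (running total 498.9 mg).
Greedy by best ratio exhausts the sodium allowance optimally: 498.9 mg.

498.9 mg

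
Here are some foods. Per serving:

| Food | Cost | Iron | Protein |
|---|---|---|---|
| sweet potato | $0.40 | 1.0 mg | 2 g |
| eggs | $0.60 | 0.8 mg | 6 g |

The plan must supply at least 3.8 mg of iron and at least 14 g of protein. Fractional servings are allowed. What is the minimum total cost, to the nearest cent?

$1.93

An LP optimum is at a vertex; with two nutrient constraints at most two foods are used. Check each candidate.
sweet potato only: max(3.8/1.0, 14/2) = 7 servings → $2.80.
eggs only: max(3.8/0.8, 14/6) = 4.75 servings → $2.85.
sweet potato + eggs with both tight: 2.636 servings and 1.455 servings → $1.93.
Cheapest feasible corner: $1.93.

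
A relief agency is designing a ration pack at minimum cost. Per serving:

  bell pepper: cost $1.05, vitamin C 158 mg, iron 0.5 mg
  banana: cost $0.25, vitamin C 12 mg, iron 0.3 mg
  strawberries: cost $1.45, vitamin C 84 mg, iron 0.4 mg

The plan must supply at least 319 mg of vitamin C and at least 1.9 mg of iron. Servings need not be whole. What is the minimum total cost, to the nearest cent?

$2.70

The cheapest plan sits at a corner of the feasible region — with two constraints it uses at most two foods.
bell pepper only: max(319/158, 1.9/0.5) = 3.8 servings → $3.99.
banana only: max(319/12, 1.9/0.3) = 26.58 servings → $6.65.
strawberries only: max(319/84, 1.9/0.4) = 4.75 servings → $6.89.
bell pepper + banana with both tight: 1.761 servings and 3.399 servings → $2.70.
bell pepper + strawberries: intersection lies outside the first quadrant.
banana + strawberries with both tight: 1.569 servings and 3.574 servings → $5.57.
The minimum over all feasible corners is $2.70.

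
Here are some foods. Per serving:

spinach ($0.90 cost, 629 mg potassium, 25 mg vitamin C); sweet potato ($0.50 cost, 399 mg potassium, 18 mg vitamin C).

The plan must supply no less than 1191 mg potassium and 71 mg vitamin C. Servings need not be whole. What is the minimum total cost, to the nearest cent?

For a min-cost LP with two ≥-constraints, a basic feasible solution has at most two positive variables.
spinach only: max(1191/629, 71/25) = 2.84 servings → $2.56.
sweet potato only: max(1191/399, 71/18) = 3.944 servings → $1.97.
spinach + sweet potato: intersection lies outside the first quadrant.
The minimum over all feasible corners is $1.97.

$1.97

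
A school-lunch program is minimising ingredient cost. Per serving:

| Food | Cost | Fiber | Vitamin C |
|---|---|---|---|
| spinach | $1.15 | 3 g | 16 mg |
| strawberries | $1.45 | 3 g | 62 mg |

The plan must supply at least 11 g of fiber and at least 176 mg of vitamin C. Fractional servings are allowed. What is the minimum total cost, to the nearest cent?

With two linear requirements the optimum uses one or two foods; enumerate the corners.
spinach only: max(11/3, 176/16) = 11 servings → $12.65.
strawberries only: max(11/3, 176/62) = 3.667 servings → $5.32.
spinach + strawberries with both tight: 1.116 servings and 2.551 servings → $4.98.
So the least-cost plan costs $4.98.

$4.98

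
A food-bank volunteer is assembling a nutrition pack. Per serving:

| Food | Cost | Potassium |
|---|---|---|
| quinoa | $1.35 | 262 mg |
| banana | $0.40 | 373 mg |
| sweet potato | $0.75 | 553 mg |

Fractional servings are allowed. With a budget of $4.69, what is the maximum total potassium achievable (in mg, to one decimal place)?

4373.4 mg

Potassium per dollar: banana 932.5, sweet potato 737.3, quinoa 194.1.
With no serving limits, spend the whole cost allowance on banana: $4.69 / $0.40 × 373 mg = 4373.4 mg.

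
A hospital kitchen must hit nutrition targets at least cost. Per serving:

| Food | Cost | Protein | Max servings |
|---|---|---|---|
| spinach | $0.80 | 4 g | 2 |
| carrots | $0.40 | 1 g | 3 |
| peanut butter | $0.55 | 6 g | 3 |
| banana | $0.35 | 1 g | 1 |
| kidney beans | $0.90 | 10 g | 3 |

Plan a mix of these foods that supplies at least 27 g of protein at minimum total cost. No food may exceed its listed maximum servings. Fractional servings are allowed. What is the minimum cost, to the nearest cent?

Cost per g of protein: kidney beans $0.0900, peanut butter $0.0917, spinach $0.2000, banana $0.3500, carrots $0.4000.
Take 2.7 servings of kidney beans: +27.0 g protein for $2.43 (total $2.43, still need 0.0 g).
Greedy by cheapest-per-g is optimal for a single linear constraint, so the minimum cost is $2.43.

$2.43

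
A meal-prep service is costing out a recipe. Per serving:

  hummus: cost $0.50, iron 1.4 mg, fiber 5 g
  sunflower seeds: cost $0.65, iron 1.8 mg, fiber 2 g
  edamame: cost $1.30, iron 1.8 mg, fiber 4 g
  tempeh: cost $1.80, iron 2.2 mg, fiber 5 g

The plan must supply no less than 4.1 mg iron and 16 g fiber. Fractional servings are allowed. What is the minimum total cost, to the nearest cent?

With two linear requirements the optimum uses one or two foods; enumerate the corners.
hummus only: max(4.1/1.4, 16/5) = 3.2 servings → $1.60.
sunflower seeds only: max(4.1/1.8, 16/2) = 8 servings → $5.20.
edamame only: max(4.1/1.8, 16/4) = 4 servings → $5.20.
tempeh only: max(4.1/2.2, 16/5) = 3.2 servings → $5.76.
hummus + sunflower seeds with both targets exact would need a negative amount; discard.
hummus + edamame: intersection lies outside the first quadrant.
hummus + tempeh: the both-tight solution has a negative serving — not a feasible corner.
sunflower seeds + edamame: the both-tight solution has a negative serving — not a feasible corner.
sunflower seeds + tempeh: the both-tight solution has a negative serving — not a feasible corner.
edamame + tempeh with both targets exact would need a negative amount; discard.
Cheapest feasible corner: $1.60.

$1.60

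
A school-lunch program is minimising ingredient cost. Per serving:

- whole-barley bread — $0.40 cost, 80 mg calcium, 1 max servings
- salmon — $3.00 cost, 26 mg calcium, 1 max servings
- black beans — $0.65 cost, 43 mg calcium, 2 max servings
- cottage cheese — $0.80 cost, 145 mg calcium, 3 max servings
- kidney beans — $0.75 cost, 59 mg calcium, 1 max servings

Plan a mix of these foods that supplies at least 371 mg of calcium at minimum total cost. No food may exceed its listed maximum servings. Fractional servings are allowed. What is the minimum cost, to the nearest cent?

$2.01

Cost per mg of calcium: whole-barley bread $0.0050, cottage cheese $0.0055, kidney beans $0.0127, black beans $0.0151, salmon $0.1154.
Take 1 serving of whole-barley bread: +80.0 mg calcium for $0.40 (total $0.40, still need 291.0 mg).
Take 2.007 servings of cottage cheese: +291.0 mg calcium for $1.61 (total $2.01, still need 0.0 mg).
Filling from the cheapest source first is optimal under one linear minimum: $2.01.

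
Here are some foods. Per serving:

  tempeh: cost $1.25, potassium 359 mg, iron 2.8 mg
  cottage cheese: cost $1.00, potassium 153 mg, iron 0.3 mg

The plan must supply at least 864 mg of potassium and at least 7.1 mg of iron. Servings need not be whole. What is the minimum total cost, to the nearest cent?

The cheapest plan sits at a corner of the feasible region — with two constraints it uses at most two foods.
tempeh only: max(864/359, 7.1/2.8) = 2.536 servings → $3.17.
cottage cheese only: max(864/153, 7.1/0.3) = 23.67 servings → $23.67.
tempeh + cottage cheese with both targets exact would need a negative amount; discard.
Cheapest feasible corner: $3.17.

$3.17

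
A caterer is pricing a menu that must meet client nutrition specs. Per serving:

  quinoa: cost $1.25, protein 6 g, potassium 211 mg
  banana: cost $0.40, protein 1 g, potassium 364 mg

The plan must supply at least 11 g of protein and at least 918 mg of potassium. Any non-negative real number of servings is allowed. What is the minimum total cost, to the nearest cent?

$2.60

Check every corner: each single food scaled to meet both minima, and each pair solved so both constraints bind.
quinoa only: max(11/6, 918/211) = 4.351 servings → $5.44.
banana only: max(11/1, 918/364) = 11 servings → $4.40.
quinoa + banana with both tight: 1.564 servings and 1.615 servings → $2.60.
The minimum over all feasible corners is $2.60.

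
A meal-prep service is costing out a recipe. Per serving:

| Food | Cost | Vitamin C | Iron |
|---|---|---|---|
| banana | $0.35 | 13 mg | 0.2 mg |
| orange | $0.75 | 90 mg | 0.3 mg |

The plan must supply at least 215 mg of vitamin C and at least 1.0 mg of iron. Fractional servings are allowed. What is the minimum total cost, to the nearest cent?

$2.23

Compare the cost at each extreme point of the feasible region.
banana only: max(215/13, 1.0/0.2) = 16.54 servings → $5.79.
orange only: max(215/90, 1.0/0.3) = 3.333 servings → $2.50.
banana + orange with both tight: 1.809 servings and 2.128 servings → $2.23.
Cheapest feasible corner: $2.23.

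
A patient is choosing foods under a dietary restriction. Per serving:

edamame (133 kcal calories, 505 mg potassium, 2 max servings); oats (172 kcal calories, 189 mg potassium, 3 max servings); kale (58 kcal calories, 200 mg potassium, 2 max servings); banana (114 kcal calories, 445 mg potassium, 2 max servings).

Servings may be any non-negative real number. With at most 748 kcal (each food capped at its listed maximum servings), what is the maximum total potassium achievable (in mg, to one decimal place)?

Potassium per kcal: banana 3.904, edamame 3.797, kale 3.448, oats 1.099.
Take 2 servings of banana: uses 228 kcal, +890.0 mg potassium (running total 890.0 mg).
Take 2 servings of edamame: uses 266 kcal, +1010.0 mg potassium (running total 1900.0 mg).
Take 2 servings of kale: uses 116 kcal, +400.0 mg potassium (running total 2300.0 mg).
Take 0.8023 servings of oats: uses 138 kcal, +151.6 mg potassium (running total 2451.6 mg).
Greedy by best ratio exhausts the calories allowance optimally: 2451.6 mg.

2451.6 mg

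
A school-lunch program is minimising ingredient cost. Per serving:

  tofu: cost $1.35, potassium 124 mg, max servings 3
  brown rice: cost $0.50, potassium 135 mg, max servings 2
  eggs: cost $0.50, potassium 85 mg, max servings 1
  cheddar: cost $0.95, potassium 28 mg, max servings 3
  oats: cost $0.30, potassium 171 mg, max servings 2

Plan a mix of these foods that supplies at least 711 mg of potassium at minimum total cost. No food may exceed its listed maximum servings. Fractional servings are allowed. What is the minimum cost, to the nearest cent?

$2.25

Cost per mg of potassium: oats $0.0018, brown rice $0.0037, eggs $0.0059, tofu $0.0109, cheddar $0.0339.
Take 2 servings of oats: +342.0 mg potassium for $0.60 (total $0.60, still need 369.0 mg).
Take 2 servings of brown rice: +270.0 mg potassium for $1.00 (total $1.60, still need 99.0 mg).
Take 1 serving of eggs: +85.0 mg potassium for $0.50 (total $2.10, still need 14.0 mg).
Take 0.1129 servings of tofu: +14.0 mg potassium for $0.15 (total $2.25, still need 0.0 mg).
Filling from the cheapest source first is optimal under one linear minimum: $2.25.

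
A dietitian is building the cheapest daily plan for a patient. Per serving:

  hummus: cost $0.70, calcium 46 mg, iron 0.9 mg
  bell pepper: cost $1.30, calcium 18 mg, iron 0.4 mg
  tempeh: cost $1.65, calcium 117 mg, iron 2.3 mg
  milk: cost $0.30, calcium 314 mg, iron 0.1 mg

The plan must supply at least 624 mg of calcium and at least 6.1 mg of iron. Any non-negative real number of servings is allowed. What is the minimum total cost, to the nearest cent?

$4.61

hummus only: max(624/46, 6.1/0.9) = 13.57 servings → $9.50.
bell pepper only: max(624/18, 6.1/0.4) = 34.67 servings → $45.07.
tempeh only: max(624/117, 6.1/2.3) = 5.333 servings → $8.80.
milk only: max(624/314, 6.1/0.1) = 61 servings → $18.30.
hummus + bell pepper: the both-tight solution has a negative serving — not a feasible corner.
hummus + tempeh: intersection lies outside the first quadrant.
hummus + milk with both tight: 6.665 servings and 1.011 servings → $4.97.
bell pepper + tempeh: the both-tight solution has a negative serving — not a feasible corner.
bell pepper + milk with both tight: 14.97 servings and 1.129 servings → $19.80.
tempeh + milk with both tight: 2.608 servings and 1.015 servings → $4.61.
The minimum over all feasible corners is $4.61.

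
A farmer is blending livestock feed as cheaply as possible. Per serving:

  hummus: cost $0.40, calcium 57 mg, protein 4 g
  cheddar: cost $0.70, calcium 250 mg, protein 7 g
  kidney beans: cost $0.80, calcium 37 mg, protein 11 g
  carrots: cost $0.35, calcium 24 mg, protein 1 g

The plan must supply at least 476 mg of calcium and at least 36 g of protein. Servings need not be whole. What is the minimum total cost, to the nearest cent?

Check every corner: each single food scaled to meet both minima, and each pair solved so both constraints bind.
hummus only: max(476/57, 36/4) = 9 servings → $3.60.
cheddar only: max(476/250, 36/7) = 5.143 servings → $3.60.
kidney beans only: max(476/37, 36/11) = 12.86 servings → $10.29.
carrots only: max(476/24, 36/1) = 36 servings → $12.60.
hummus + cheddar: intersection lies outside the first quadrant.
hummus + kidney beans with both tight: 8.15 servings and 0.309 servings → $3.51.
hummus + carrots with both targets exact would need a negative amount; discard.
cheddar + kidney beans with both tight: 1.567 servings and 2.275 servings → $2.92.
cheddar + carrots: the both-tight solution has a negative serving — not a feasible corner.
kidney beans + carrots with both tight: 1.709 servings and 17.2 servings → $7.39.
So the least-cost plan costs $2.92.

$2.92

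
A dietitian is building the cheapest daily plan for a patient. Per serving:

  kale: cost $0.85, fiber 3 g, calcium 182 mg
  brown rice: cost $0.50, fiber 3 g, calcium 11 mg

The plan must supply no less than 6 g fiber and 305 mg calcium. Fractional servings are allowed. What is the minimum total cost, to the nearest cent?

$1.58

This is a tiny linear program; its minimum lies at a vertex of the feasible set. List the vertices and price them.
kale only: max(6/3, 305/182) = 2 servings → $1.70.
brown rice only: max(6/3, 305/11) = 27.73 servings → $13.86.
kale + brown rice with both tight: 1.655 servings and 0.345 servings → $1.58.
Cheapest feasible corner: $1.58.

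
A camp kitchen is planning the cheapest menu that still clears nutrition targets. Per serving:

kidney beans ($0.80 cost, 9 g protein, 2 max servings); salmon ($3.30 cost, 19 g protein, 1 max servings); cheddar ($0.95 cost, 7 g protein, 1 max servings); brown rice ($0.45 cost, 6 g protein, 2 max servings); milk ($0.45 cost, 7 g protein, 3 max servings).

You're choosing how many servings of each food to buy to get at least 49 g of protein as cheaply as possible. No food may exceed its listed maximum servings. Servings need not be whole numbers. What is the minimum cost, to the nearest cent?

Cost per g of protein: milk $0.0643, brown rice $0.0750, kidney beans $0.0889, cheddar $0.1357, salmon $0.1737.
Take 3 servings of milk: +21.0 g protein for $1.35 (total $1.35, still need 28.0 g).
Take 2 servings of brown rice: +12.0 g protein for $0.90 (total $2.25, still need 16.0 g).
Take 1.778 servings of kidney beans: +16.0 g protein for $1.42 (total $3.67, still need 0.0 g).
Greedy by cheapest-per-g is optimal for a single linear constraint, so the minimum cost is $3.67.

$3.67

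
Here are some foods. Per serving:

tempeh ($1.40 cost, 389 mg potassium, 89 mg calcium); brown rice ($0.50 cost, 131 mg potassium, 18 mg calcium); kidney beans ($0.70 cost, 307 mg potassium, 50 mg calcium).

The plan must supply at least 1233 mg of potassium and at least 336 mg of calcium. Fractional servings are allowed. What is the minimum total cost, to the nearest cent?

$4.70

At the optimum either one food covers both requirements or two foods hit both targets exactly; no other combination can be cheaper.
tempeh only: max(1233/389, 336/89) = 3.775 servings → $5.29.
brown rice only: max(1233/131, 336/18) = 18.67 servings → $9.33.
kidney beans only: max(1233/307, 336/50) = 6.72 servings → $4.70.
tempeh + brown rice: intersection lies outside the first quadrant.
tempeh + kidney beans: intersection lies outside the first quadrant.
brown rice + kidney beans with both targets exact would need a negative amount; discard.
The minimum over all feasible corners is $4.70.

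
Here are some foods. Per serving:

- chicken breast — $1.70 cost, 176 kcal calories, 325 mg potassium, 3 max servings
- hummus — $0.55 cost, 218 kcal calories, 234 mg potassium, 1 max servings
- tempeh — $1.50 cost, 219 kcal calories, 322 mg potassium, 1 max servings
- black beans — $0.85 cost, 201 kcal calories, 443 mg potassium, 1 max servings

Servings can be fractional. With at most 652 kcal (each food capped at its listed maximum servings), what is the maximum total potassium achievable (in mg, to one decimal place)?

Potassium per kcal: black beans 2.204, chicken breast 1.847, tempeh 1.47, hummus 1.073.
Take 1 serving of black beans: uses 201 kcal, +443.0 mg potassium (running total 443.0 mg).
Take 2.562 servings of chicken breast: uses 451 kcal, +832.8 mg potassium (running total 1275.8 mg).
Filling greedily by potassium-per-kcal is optimal for one linear limit, giving 1275.8 mg.

1275.8 mg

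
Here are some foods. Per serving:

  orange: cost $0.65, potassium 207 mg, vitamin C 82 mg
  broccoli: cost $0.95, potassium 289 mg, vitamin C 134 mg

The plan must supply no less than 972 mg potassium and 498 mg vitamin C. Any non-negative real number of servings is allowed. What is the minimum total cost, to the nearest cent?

$3.53

Check every corner: each single food scaled to meet both minima, and each pair solved so both constraints bind.
orange only: max(972/207, 498/82) = 6.073 servings → $3.95.
broccoli only: max(972/289, 498/134) = 3.716 servings → $3.53.
orange + broccoli with both targets exact would need a negative amount; discard.
The minimum over all feasible corners is $3.53.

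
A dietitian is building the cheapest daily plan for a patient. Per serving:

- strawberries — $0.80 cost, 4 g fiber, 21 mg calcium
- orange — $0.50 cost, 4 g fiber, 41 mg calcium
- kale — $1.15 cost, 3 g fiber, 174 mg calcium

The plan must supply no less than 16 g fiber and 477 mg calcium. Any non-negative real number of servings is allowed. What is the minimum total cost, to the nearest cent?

The cheapest plan sits at a corner of the feasible region — with two constraints it uses at most two foods.
strawberries only: max(16/4, 477/21) = 22.71 servings → $18.17.
orange only: max(16/4, 477/41) = 11.63 servings → $5.82.
kale only: max(16/3, 477/174) = 5.333 servings → $6.13.
strawberries + orange: the both-tight solution has a negative serving — not a feasible corner.
strawberries + kale with both tight: 2.137 servings and 2.483 servings → $4.57.
orange + kale with both tight: 2.361 servings and 2.185 servings → $3.69.
So the least-cost plan costs $3.69.

$3.69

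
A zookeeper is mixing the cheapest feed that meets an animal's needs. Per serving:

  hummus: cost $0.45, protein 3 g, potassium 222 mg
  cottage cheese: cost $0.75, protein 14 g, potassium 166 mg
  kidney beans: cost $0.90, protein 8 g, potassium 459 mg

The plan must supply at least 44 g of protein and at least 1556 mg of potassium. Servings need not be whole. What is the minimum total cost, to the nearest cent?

hummus only: max(44/3, 1556/222) = 14.67 servings → $6.60.
cottage cheese only: max(44/14, 1556/166) = 9.373 servings → $7.03.
kidney beans only: max(44/8, 1556/459) = 5.5 servings → $4.95.
hummus + cottage cheese with both tight: 5.548 servings and 1.954 servings → $3.96.
hummus + kidney beans with both targets exact would need a negative amount; discard.
cottage cheese + kidney beans with both tight: 1.52 servings and 2.84 servings → $3.70.
So the least-cost plan costs $3.70.

$3.70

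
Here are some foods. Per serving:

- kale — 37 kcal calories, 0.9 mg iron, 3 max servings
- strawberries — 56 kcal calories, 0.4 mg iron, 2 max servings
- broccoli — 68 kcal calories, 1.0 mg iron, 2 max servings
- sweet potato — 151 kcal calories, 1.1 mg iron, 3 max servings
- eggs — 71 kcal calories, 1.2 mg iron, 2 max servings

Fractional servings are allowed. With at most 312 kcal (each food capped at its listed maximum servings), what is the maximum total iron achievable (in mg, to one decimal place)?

Iron per kcal: kale 0.02432, eggs 0.0169, broccoli 0.01471, sweet potato 0.007285, strawberries 0.007143.
Take 3 servings of kale: uses 111 kcal, +2.7 mg iron (running total 2.7 mg).
Take 2 servings of eggs: uses 142 kcal, +2.4 mg iron (running total 5.1 mg).
Take 0.8676 servings of broccoli: uses 59 kcal, +0.9 mg iron (running total 6.0 mg).
Greedy by best ratio exhausts the calories allowance optimally: 6.0 mg.

6.0 mg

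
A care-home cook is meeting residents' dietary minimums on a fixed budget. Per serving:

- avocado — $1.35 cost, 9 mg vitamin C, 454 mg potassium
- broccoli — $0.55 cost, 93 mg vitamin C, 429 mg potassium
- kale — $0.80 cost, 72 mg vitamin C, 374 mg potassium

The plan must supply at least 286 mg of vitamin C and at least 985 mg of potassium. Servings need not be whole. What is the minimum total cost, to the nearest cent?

$1.69

Minimising a linear cost over {vitamin C ≥ 286, potassium ≥ 985, servings ≥ 0} — the optimum is at a vertex, using one or two foods.
avocado only: max(286/9, 985/454) = 31.78 servings → $42.90.
broccoli only: max(286/93, 985/429) = 3.075 servings → $1.69.
kale only: max(286/72, 985/374) = 3.972 servings → $3.18.
avocado + broccoli: the both-tight solution has a negative serving — not a feasible corner.
avocado + kale with both targets exact would need a negative amount; discard.
broccoli + kale with both targets exact would need a negative amount; discard.
So the least-cost plan costs $1.69.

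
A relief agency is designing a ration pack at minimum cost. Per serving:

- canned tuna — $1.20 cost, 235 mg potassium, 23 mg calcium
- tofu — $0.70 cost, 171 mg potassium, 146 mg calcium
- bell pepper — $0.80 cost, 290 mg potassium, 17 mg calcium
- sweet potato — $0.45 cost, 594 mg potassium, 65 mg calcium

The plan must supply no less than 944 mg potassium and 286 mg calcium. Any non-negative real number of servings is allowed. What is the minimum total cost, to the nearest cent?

$1.53

The cheapest plan sits at a corner of the feasible region — with two constraints it uses at most two foods.
canned tuna only: max(944/235, 286/23) = 12.43 servings → $14.92.
tofu only: max(944/171, 286/146) = 5.52 servings → $3.86.
bell pepper only: max(944/290, 286/17) = 16.82 servings → $13.46.
sweet potato only: max(944/594, 286/65) = 4.4 servings → $1.98.
canned tuna + tofu with both tight: 2.927 servings and 1.498 servings → $4.56.
canned tuna + bell pepper: the both-tight solution has a negative serving — not a feasible corner.
canned tuna + sweet potato: the both-tight solution has a negative serving — not a feasible corner.
tofu + bell pepper with both tight: 1.696 servings and 2.255 servings → $2.99.
tofu + sweet potato with both tight: 1.435 servings and 1.176 servings → $1.53.
bell pepper + sweet potato: intersection lies outside the first quadrant.
So the least-cost plan costs $1.53.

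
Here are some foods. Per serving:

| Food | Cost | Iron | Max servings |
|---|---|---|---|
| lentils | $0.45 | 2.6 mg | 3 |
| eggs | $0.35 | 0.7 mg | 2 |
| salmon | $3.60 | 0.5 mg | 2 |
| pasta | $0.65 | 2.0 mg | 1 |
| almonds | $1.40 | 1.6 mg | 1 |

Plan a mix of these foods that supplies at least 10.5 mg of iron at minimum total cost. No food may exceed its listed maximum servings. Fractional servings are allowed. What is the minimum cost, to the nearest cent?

$2.35

Cost per mg of iron: lentils $0.1731, pasta $0.3250, eggs $0.5000, almonds $0.8750, salmon $7.2000.
Take 3 servings of lentils: +7.8 mg iron for $1.35 (total $1.35, still need 2.7 mg).
Take 1 serving of pasta: +2.0 mg iron for $0.65 (total $2.00, still need 0.7 mg).
Take 1 serving of eggs: +0.7 mg iron for $0.35 (total $2.35, still need 0.0 mg).
Filling from the cheapest source first is optimal under one linear minimum: $2.35.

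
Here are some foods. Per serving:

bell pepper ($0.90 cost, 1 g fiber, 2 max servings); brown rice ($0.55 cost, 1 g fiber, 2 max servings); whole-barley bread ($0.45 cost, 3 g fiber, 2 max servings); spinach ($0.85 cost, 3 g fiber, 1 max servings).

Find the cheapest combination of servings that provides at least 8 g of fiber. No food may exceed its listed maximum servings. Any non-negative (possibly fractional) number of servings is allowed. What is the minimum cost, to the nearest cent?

$1.47

Cost per g of fiber: whole-barley bread $0.1500, spinach $0.2833, brown rice $0.5500, bell pepper $0.9000.
Take 2 servings of whole-barley bread: +6.0 g fiber for $0.90 (total $0.90, still need 2.0 g).
Take 0.6667 servings of spinach: +2.0 g fiber for $0.57 (total $1.47, still need 0.0 g).
Filling from the cheapest source first is optimal under one linear minimum: $1.47.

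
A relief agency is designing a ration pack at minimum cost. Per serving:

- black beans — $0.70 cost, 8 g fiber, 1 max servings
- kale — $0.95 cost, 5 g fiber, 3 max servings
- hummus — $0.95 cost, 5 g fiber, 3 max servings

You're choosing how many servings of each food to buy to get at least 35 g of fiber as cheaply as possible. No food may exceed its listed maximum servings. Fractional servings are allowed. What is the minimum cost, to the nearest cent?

Cost per g of fiber: black beans $0.0875, kale $0.1900, hummus $0.1900.
Take 1 serving of black beans: +8.0 g fiber for $0.70 (total $0.70, still need 27.0 g).
Take 3 servings of kale: +15.0 g fiber for $2.85 (total $3.55, still need 12.0 g).
Take 2.4 servings of hummus: +12.0 g fiber for $2.28 (total $5.83, still need 0.0 g).
Greedy by cheapest-per-g is optimal for a single linear constraint, so the minimum cost is $5.83.

$5.83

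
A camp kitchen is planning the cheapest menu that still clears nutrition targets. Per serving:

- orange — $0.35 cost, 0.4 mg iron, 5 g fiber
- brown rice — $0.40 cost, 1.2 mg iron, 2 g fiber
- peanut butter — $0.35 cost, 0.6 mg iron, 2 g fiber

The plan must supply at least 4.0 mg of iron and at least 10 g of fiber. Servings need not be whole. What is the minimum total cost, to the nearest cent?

Two binding constraints pin down two serving amounts, so the optimal mix uses at most two foods. The candidates are each food alone (scaled to the tighter of iron/fiber) and each pair with both constraints tight.
orange only: max(4.0/0.4, 10/5) = 10 servings → $3.50.
brown rice only: max(4.0/1.2, 10/2) = 5 servings → $2.00.
peanut butter only: max(4.0/0.6, 10/2) = 6.667 servings → $2.33.
orange + brown rice with both tight: 0.7692 servings and 3.077 servings → $1.50.
orange + peanut butter: intersection lies outside the first quadrant.
brown rice + peanut butter with both tight: 1.667 servings and 3.333 servings → $1.83.
The minimum over all feasible corners is $1.50.

$1.50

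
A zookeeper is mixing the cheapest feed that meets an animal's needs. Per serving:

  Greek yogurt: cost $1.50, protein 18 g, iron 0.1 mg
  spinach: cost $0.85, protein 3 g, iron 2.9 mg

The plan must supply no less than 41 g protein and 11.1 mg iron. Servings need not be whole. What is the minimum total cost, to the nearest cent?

$5.68

This is a tiny linear program; its minimum lies at a vertex of the feasible set. List the vertices and price them.
Greek yogurt only: max(41/18, 11.1/0.1) = 111 servings → $166.50.
spinach only: max(41/3, 11.1/2.9) = 13.67 servings → $11.62.
Greek yogurt + spinach with both tight: 1.649 servings and 3.771 servings → $5.68.
So the least-cost plan costs $5.68.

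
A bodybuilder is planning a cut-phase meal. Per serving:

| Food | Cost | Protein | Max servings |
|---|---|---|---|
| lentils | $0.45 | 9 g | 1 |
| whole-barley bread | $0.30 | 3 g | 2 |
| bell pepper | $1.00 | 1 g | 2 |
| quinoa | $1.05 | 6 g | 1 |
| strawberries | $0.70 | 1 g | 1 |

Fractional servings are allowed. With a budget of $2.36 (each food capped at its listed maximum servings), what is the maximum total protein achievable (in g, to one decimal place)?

21.4 g

Protein per dollar: lentils 20, whole-barley bread 10, quinoa 5.714, strawberries 1.429, bell pepper 1.
Take 1 serving of lentils: spends $0.45, +9.0 g protein (running total 9.0 g).
Take 2 servings of whole-barley bread: spends $0.60, +6.0 g protein (running total 15.0 g).
Take 1 serving of quinoa: spends $1.05, +6.0 g protein (running total 21.0 g).
Take 0.3714 servings of strawberries: spends $0.26, +0.4 g protein (running total 21.4 g).
Filling greedily by protein-per-dollar is optimal for one linear limit, giving 21.4 g.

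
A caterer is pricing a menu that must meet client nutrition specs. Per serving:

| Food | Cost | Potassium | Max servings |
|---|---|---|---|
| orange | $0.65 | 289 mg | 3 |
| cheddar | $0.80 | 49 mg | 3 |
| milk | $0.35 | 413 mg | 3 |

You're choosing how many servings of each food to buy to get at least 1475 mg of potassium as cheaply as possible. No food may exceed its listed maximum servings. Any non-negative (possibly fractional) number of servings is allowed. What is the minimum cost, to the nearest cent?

Cost per mg of potassium: milk $0.0008, orange $0.0022, cheddar $0.0163.
Take 3 servings of milk: +1239.0 mg potassium for $1.05 (total $1.05, still need 236.0 mg).
Take 0.8166 servings of orange: +236.0 mg potassium for $0.53 (total $1.58, still need 0.0 mg).
Filling from the cheapest source first is optimal under one linear minimum: $1.58.

$1.58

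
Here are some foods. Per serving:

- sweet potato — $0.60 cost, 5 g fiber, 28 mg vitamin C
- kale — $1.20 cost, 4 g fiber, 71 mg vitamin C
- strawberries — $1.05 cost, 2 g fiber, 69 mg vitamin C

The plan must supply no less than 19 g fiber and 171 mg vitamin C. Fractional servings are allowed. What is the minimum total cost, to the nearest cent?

sweet potato only: max(19/5, 171/28) = 6.107 servings → $3.66.
kale only: max(19/4, 171/71) = 4.75 servings → $5.70.
strawberries only: max(19/2, 171/69) = 9.5 servings → $9.97.
sweet potato + kale with both tight: 2.737 servings and 1.329 servings → $3.24.
sweet potato + strawberries with both tight: 3.353 servings and 1.118 servings → $3.19.
kale + strawberries: intersection lies outside the first quadrant.
The minimum over all feasible corners is $3.19.

$3.19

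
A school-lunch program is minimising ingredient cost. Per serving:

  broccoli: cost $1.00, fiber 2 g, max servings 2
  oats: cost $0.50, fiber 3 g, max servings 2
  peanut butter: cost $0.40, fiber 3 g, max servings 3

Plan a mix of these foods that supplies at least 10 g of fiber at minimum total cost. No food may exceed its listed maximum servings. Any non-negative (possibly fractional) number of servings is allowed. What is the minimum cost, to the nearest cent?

$1.37

Cost per g of fiber: peanut butter $0.1333, oats $0.1667, broccoli $0.5000.
Take 3 servings of peanut butter: +9.0 g fiber for $1.20 (total $1.20, still need 1.0 g).
Take 0.3333 servings of oats: +1.0 g fiber for $0.17 (total $1.37, still need 0.0 g).
Filling from the cheapest source first is optimal under one linear minimum: $1.37.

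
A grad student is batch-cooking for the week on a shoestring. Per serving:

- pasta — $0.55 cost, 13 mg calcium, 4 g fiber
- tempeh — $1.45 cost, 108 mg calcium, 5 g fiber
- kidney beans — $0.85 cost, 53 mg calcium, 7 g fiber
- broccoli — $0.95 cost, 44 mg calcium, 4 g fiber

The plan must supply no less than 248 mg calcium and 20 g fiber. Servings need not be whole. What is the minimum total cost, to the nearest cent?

Compare the cost at each extreme point of the feasible region.
pasta only: max(248/13, 20/4) = 19.08 servings → $10.49.
tempeh only: max(248/108, 20/5) = 4 servings → $5.80.
kidney beans only: max(248/53, 20/7) = 4.679 servings → $3.98.
broccoli only: max(248/44, 20/4) = 5.636 servings → $5.35.
pasta + tempeh with both tight: 2.507 servings and 1.995 servings → $4.27.
pasta + kidney beans with both targets exact would need a negative amount; discard.
pasta + broccoli with both targets exact would need a negative amount; discard.
tempeh + kidney beans with both tight: 1.377 servings and 1.874 servings → $3.59.
tempeh + broccoli with both tight: 0.5283 servings and 4.34 servings → $4.89.
kidney beans + broccoli: intersection lies outside the first quadrant.
Cheapest feasible corner: $3.59.

$3.59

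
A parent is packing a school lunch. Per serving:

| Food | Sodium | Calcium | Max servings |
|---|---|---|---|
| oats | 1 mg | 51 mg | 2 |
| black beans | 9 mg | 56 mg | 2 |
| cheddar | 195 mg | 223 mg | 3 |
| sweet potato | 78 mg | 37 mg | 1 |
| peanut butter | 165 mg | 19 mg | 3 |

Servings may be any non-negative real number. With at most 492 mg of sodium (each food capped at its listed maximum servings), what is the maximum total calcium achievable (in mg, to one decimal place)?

753.8 mg

Calcium per mg sodium: oats 51, black beans 6.222, cheddar 1.144, sweet potato 0.4744, peanut butter 0.1152.
Take 2 servings of oats: uses 2 mg sodium, +102.0 mg calcium (running total 102.0 mg).
Take 2 servings of black beans: uses 18 mg sodium, +112.0 mg calcium (running total 214.0 mg).
Take 2.421 servings of cheddar: uses 472 mg sodium, +539.8 mg calcium (running total 753.8 mg).
Greedy by best ratio exhausts the sodium allowance optimally: 753.8 mg.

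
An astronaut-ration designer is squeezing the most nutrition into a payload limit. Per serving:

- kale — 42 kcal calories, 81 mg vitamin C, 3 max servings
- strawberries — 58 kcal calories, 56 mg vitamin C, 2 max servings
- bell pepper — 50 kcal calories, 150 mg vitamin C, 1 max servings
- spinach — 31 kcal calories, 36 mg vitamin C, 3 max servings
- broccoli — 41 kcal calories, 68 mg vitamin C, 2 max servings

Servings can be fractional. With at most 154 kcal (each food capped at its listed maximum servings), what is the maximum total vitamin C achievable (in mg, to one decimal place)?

350.6 mg

Vitamin C per kcal: bell pepper 3, kale 1.929, broccoli 1.659, spinach 1.161, strawberries 0.9655.
Take 1 serving of bell pepper: uses 50 kcal, +150.0 mg vitamin C (running total 150.0 mg).
Take 2.476 servings of kale: uses 104 kcal, +200.6 mg vitamin C (running total 350.6 mg).
Filling greedily by vitamin C-per-kcal is optimal for one linear limit, giving 350.6 mg.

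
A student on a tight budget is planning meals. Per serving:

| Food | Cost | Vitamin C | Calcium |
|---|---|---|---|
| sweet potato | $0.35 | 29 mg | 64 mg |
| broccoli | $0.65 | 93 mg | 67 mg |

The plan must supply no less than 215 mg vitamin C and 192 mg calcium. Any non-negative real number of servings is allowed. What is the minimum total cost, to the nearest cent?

The cheapest plan sits at a corner of the feasible region — with two constraints it uses at most two foods.
sweet potato only: max(215/29, 192/64) = 7.414 servings → $2.59.
broccoli only: max(215/93, 192/67) = 2.866 servings → $1.86.
sweet potato + broccoli with both tight: 0.8608 servings and 2.043 servings → $1.63.
So the least-cost plan costs $1.63.

$1.63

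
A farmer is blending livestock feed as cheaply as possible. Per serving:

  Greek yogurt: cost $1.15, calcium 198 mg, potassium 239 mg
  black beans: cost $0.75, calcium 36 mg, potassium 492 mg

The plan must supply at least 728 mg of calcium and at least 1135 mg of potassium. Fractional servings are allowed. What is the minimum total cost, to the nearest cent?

$4.54

Check every corner: each single food scaled to meet both minima, and each pair solved so both constraints bind.
Greek yogurt only: max(728/198, 1135/239) = 4.749 servings → $5.46.
black beans only: max(728/36, 1135/492) = 20.22 servings → $15.17.
Greek yogurt + black beans with both tight: 3.573 servings and 0.5713 servings → $4.54.
Cheapest feasible corner: $4.54.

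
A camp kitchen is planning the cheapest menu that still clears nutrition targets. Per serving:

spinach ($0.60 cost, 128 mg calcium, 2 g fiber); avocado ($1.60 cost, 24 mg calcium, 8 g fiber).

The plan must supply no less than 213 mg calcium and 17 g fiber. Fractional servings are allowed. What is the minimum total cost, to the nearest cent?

Two binding constraints pin down two serving amounts, so the optimal mix uses at most two foods. The candidates are each food alone (scaled to the tighter of calcium/fiber) and each pair with both constraints tight.
spinach only: max(213/128, 17/2) = 8.5 servings → $5.10.
avocado only: max(213/24, 17/8) = 8.875 servings → $14.20.
spinach + avocado with both tight: 1.328 servings and 1.793 servings → $3.67.
The minimum over all feasible corners is $3.67.

$3.67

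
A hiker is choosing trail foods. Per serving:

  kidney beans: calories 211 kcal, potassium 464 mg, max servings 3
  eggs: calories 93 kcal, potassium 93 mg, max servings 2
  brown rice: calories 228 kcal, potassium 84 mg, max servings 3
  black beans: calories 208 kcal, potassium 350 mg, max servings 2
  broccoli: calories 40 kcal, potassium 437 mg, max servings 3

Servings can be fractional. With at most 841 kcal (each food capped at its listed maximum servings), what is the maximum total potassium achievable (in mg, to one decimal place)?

Potassium per kcal: broccoli 10.93, kidney beans 2.199, black beans 1.683, eggs 1, brown rice 0.3684.
Take 3 servings of broccoli: uses 120 kcal, +1311.0 mg potassium (running total 1311.0 mg).
Take 3 servings of kidney beans: uses 633 kcal, +1392.0 mg potassium (running total 2703.0 mg).
Take 0.4231 servings of black beans: uses 88 kcal, +148.1 mg potassium (running total 2851.1 mg).
Greedy by best ratio exhausts the calories allowance optimally: 2851.1 mg.

2851.1 mg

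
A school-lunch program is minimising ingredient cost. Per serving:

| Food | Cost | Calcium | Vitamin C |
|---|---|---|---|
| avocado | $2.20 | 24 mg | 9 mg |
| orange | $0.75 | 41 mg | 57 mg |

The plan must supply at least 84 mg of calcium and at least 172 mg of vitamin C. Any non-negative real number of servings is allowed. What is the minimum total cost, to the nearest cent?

$2.26

With two linear requirements the optimum uses one or two foods; enumerate the corners.
avocado only: max(84/24, 172/9) = 19.11 servings → $42.04.
orange only: max(84/41, 172/57) = 3.018 servings → $2.26.
avocado + orange with both targets exact would need a negative amount; discard.
Cheapest feasible corner: $2.26.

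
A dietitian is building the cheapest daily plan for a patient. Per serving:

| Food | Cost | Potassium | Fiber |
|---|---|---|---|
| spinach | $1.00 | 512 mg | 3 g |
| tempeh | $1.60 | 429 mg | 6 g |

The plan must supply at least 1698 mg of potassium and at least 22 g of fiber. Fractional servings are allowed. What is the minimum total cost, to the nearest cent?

At the optimum either one food covers both requirements or two foods hit both targets exactly; no other combination can be cheaper.
spinach only: max(1698/512, 22/3) = 7.333 servings → $7.33.
tempeh only: max(1698/429, 22/6) = 3.958 servings → $6.33.
spinach + tempeh with both tight: 0.4202 servings and 3.457 servings → $5.95.
So the least-cost plan costs $5.95.

$5.95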